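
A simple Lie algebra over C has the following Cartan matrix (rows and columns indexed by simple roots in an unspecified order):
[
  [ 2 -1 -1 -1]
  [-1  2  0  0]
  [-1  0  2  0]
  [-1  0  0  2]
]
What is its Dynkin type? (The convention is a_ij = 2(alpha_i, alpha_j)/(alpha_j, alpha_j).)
D_4 (so(8))

The matrix has rank 4 with 2's on the diagonal. Reading the off-diagonal entries as Dynkin edges (a single edge where a_ij = a_ji = -1; a double or triple edge where a_ij * a_ji = 2 or 3), the diagram is a chain of 2 nodes with a fork of two nodes at one end (D_4). One simple-root ordering that puts it in standard form is (alpha_2, alpha_1, alpha_4, alpha_3). So the algebra is type D_4, i.e. so(8).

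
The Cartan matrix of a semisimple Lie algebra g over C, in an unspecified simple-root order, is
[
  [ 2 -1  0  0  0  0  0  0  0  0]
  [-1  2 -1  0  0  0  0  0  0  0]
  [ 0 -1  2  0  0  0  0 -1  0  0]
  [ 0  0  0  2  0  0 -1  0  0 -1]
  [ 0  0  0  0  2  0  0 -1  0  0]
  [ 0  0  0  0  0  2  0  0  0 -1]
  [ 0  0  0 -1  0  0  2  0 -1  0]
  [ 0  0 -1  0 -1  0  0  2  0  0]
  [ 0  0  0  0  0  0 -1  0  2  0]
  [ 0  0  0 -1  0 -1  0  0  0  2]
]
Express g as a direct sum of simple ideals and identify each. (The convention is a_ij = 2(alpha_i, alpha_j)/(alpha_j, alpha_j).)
type A_5 ⊕ type A_5

The diagram associated to this matrix has two connected components: the simple roots {alpha_4, alpha_6, alpha_7, alpha_9, alpha_10} form a chain of 5 nodes with single edges (A_5), and {alpha_1, alpha_2, alpha_3, alpha_5, alpha_8} form a chain of 5 nodes with single edges (A_5). A semisimple Lie algebra decomposes uniquely as the direct sum of simple ideals, one per connected component of its Dynkin diagram, so g ≅ A_5 ⊕ A_5 (dimension 35 + 35 = 70).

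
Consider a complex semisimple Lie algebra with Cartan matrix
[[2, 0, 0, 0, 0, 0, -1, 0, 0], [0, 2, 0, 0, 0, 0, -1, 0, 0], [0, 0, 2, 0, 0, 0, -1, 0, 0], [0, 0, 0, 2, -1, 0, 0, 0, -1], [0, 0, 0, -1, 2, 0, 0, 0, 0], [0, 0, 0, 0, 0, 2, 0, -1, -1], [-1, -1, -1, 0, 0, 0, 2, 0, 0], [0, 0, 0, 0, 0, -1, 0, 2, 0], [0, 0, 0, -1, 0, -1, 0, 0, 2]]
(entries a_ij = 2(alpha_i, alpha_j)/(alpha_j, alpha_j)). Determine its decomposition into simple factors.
A_5 ⊕ D_4

The diagram associated to this matrix has two connected components: the simple roots {alpha_4, alpha_5, alpha_6, alpha_8, alpha_9} form a chain of 5 nodes with single edges (A_5), and {alpha_1, alpha_2, alpha_3, alpha_7} form a chain of 2 nodes with a fork of two nodes at one end (D_4). A semisimple Lie algebra decomposes uniquely as the direct sum of simple ideals, one per connected component of its Dynkin diagram, so g ≅ A_5 ⊕ D_4 (dimension 35 + 28 = 63).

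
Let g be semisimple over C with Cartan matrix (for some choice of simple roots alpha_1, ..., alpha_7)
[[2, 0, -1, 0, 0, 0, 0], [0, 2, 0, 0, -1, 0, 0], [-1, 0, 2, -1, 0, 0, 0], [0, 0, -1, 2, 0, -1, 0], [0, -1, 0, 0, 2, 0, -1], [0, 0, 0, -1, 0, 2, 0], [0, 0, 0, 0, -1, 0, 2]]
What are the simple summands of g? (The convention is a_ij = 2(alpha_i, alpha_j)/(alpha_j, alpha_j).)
A_3 (sl(4)) + A_4 (sl(5))

The diagram associated to this matrix has two connected components: the simple roots {alpha_2, alpha_5, alpha_7} form a chain of 3 nodes with single edges (A_3), and {alpha_1, alpha_3, alpha_4, alpha_6} form a chain of 4 nodes with single edges (A_4). A semisimple Lie algebra decomposes uniquely as the direct sum of simple ideals, one per connected component of its Dynkin diagram, so g ≅ A_3 ⊕ A_4 (dimension 15 + 24 = 39).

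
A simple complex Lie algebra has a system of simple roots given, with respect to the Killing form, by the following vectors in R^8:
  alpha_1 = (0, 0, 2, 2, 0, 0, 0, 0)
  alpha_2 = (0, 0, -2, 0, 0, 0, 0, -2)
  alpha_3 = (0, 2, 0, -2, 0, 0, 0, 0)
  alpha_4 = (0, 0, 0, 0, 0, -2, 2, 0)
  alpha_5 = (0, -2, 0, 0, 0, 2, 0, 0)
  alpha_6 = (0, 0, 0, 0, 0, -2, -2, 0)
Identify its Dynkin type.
D_6 (so(12))

Compute the Cartan integers a_ij = 2(alpha_i, alpha_j)/(alpha_j, alpha_j); the resulting 6x6 Cartan matrix is
[[2, -1, -1, 0, 0, 0], [-1, 2, 0, 0, 0, 0], [-1, 0, 2, 0, -1, 0], [0, 0, 0, 2, -1, 0], [0, 0, -1, -1, 2, -1], [0, 0, 0, 0, -1, 2]].
All simple roots have the same length, so the diagram is simply laced. The associated Dynkin diagram is a chain of 4 nodes with a fork of two nodes at one end (D_6), so the type is D_6 (the algebra so(12)).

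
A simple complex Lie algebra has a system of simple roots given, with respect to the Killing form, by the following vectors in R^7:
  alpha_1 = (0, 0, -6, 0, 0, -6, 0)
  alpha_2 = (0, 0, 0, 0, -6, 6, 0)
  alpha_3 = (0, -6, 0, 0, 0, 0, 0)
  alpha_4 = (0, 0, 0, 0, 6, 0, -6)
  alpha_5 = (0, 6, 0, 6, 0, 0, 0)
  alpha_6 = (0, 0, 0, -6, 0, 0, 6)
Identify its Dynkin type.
B6

Compute the Cartan integers a_ij = 2(alpha_i, alpha_j)/(alpha_j, alpha_j); the resulting 6x6 Cartan matrix is
[[2, -1, 0, 0, 0, 0], [-1, 2, 0, -1, 0, 0], [0, 0, 2, 0, -1, 0], [0, -1, 0, 2, 0, -1], [0, 0, -2, 0, 2, -1], [0, 0, 0, -1, -1, 2]].
The roots have two lengths (squared-length ratio 2:1); the short ones are alpha_{3}. The associated Dynkin diagram is a chain of 6 nodes with a double edge at one end; the terminal node there is the unique short simple root (B_6), so the type is B_6 (the algebra so(13)).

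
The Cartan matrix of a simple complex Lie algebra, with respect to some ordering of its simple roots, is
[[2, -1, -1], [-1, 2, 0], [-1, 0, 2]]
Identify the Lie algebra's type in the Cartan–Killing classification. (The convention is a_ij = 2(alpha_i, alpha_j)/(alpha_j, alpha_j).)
The matrix has rank 3 with 2's on the diagonal. Reading the off-diagonal entries as Dynkin edges (a single edge where a_ij = a_ji = -1; a double or triple edge where a_ij * a_ji = 2 or 3), the diagram is a chain of 3 nodes with single edges (A_3). One simple-root ordering that puts it in standard form is (alpha_2, alpha_1, alpha_3). So the algebra is type A_3, i.e. sl(4).

A3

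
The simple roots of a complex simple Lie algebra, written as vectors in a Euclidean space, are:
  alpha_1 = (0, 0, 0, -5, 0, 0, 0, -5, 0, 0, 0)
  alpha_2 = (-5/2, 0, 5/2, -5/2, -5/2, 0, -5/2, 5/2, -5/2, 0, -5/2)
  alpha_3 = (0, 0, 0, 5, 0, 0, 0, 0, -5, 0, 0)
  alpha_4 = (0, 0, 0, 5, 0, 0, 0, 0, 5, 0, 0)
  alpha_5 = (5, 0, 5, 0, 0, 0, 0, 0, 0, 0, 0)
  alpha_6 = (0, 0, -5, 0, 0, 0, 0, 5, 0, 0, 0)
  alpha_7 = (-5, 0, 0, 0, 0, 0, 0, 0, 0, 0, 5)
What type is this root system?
E_7

Compute the Cartan integers a_ij = 2(alpha_i, alpha_j)/(alpha_j, alpha_j); the resulting 7x7 Cartan matrix is
[[2, 0, -1, -1, 0, -1, 0], [0, 2, 0, -1, 0, 0, 0], [-1, 0, 2, 0, 0, 0, 0], [-1, -1, 0, 2, 0, 0, 0], [0, 0, 0, 0, 2, -1, -1], [-1, 0, 0, 0, -1, 2, 0], [0, 0, 0, 0, -1, 0, 2]].
All simple roots have the same length, so the diagram is simply laced. The associated Dynkin diagram is a chain of 6 nodes with one extra node attached to the third node from one end (E_7), so the type is E_7.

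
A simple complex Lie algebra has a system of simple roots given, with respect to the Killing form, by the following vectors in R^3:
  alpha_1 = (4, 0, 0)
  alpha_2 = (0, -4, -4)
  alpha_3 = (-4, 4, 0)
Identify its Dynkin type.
Compute the Cartan integers a_ij = 2(alpha_i, alpha_j)/(alpha_j, alpha_j); the resulting 3x3 Cartan matrix is
[[2, 0, -1], [0, 2, -1], [-2, -1, 2]].
The roots have two lengths (squared-length ratio 2:1); the short ones are alpha_{1}. The associated Dynkin diagram is a chain of 3 nodes with a double edge at one end; the terminal node there is the unique short simple root (B_3), so the type is B_3 (the algebra so(7)).

type B_3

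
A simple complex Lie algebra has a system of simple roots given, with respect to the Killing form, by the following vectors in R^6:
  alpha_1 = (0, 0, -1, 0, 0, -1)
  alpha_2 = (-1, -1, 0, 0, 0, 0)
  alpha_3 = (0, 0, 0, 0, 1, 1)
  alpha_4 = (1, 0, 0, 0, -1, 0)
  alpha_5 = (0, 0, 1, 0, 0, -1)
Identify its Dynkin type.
D5

Compute the Cartan integers a_ij = 2(alpha_i, alpha_j)/(alpha_j, alpha_j); the resulting 5x5 Cartan matrix is
[[2, 0, -1, 0, 0], [0, 2, 0, -1, 0], [-1, 0, 2, -1, -1], [0, -1, -1, 2, 0], [0, 0, -1, 0, 2]].
All simple roots have the same length, so the diagram is simply laced. The associated Dynkin diagram is a chain of 3 nodes with a fork of two nodes at one end (D_5), so the type is D_5 (the algebra so(10)).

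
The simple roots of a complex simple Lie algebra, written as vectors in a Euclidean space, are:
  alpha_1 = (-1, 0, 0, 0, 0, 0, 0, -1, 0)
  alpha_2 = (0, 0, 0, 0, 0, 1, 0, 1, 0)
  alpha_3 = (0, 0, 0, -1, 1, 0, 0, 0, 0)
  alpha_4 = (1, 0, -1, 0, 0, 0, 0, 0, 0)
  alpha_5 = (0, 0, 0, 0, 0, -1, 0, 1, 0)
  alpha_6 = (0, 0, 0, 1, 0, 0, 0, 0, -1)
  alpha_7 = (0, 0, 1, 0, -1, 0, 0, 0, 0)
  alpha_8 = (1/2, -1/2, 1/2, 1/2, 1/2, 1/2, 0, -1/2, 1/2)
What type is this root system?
Compute the Cartan integers a_ij = 2(alpha_i, alpha_j)/(alpha_j, alpha_j); the resulting 8x8 Cartan matrix is
[[2, -1, 0, -1, -1, 0, 0, 0], [-1, 2, 0, 0, 0, 0, 0, 0], [0, 0, 2, 0, 0, -1, -1, 0], [-1, 0, 0, 2, 0, 0, -1, 0], [-1, 0, 0, 0, 2, 0, 0, -1], [0, 0, -1, 0, 0, 2, 0, 0], [0, 0, -1, -1, 0, 0, 2, 0], [0, 0, 0, 0, -1, 0, 0, 2]].
All simple roots have the same length, so the diagram is simply laced. The associated Dynkin diagram is a chain of 7 nodes with one extra node attached to the third node from one end (E_8), so the type is E_8.

type E_8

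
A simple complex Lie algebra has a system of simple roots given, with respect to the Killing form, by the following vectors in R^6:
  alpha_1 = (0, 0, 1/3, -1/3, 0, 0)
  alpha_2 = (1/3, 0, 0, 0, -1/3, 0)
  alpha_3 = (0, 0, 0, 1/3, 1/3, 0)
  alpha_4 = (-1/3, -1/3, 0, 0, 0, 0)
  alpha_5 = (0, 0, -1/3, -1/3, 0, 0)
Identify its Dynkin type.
Compute the Cartan integers a_ij = 2(alpha_i, alpha_j)/(alpha_j, alpha_j); the resulting 5x5 Cartan matrix is
[[2, 0, -1, 0, 0], [0, 2, -1, -1, 0], [-1, -1, 2, 0, -1], [0, -1, 0, 2, 0], [0, 0, -1, 0, 2]].
All simple roots have the same length, so the diagram is simply laced. The associated Dynkin diagram is a chain of 3 nodes with a fork of two nodes at one end (D_5), so the type is D_5 (the algebra so(10)).

D5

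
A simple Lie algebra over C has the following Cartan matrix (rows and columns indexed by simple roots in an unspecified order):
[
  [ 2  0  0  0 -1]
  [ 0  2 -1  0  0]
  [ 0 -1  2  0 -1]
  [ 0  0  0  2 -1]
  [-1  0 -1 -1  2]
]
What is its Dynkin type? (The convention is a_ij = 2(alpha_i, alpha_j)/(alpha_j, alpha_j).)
D_5

The matrix has rank 5 with 2's on the diagonal. Reading the off-diagonal entries as Dynkin edges (a single edge where a_ij = a_ji = -1; a double or triple edge where a_ij * a_ji = 2 or 3), the diagram is a chain of 3 nodes with a fork of two nodes at one end (D_5). One simple-root ordering that puts it in standard form is (alpha_2, alpha_3, alpha_5, alpha_1, alpha_4). So the algebra is type D_5, i.e. so(10).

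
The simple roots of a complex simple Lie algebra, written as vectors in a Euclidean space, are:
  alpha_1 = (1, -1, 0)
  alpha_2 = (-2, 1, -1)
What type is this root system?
type G_2

Compute the Cartan integers a_ij = 2(alpha_i, alpha_j)/(alpha_j, alpha_j); the resulting 2x2 Cartan matrix is
[[2, -1], [-3, 2]].
The roots have two lengths (squared-length ratio 3:1); the short ones are alpha_{1}. The associated Dynkin diagram is two nodes joined by a triple edge (G_2), so the type is G_2.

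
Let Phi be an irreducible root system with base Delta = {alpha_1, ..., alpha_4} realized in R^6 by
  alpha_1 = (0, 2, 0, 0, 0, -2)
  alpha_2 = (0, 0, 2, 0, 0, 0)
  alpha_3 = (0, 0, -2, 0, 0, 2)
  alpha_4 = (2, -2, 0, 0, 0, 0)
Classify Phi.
Compute the Cartan integers a_ij = 2(alpha_i, alpha_j)/(alpha_j, alpha_j); the resulting 4x4 Cartan matrix is
[[2, 0, -1, -1], [0, 2, -1, 0], [-1, -2, 2, 0], [-1, 0, 0, 2]].
The roots have two lengths (squared-length ratio 2:1); the short ones are alpha_{2}. The associated Dynkin diagram is a chain of 4 nodes with a double edge at one end; the terminal node there is the unique short simple root (B_4), so the type is B_4 (the algebra so(9)).

B_4 (so(9))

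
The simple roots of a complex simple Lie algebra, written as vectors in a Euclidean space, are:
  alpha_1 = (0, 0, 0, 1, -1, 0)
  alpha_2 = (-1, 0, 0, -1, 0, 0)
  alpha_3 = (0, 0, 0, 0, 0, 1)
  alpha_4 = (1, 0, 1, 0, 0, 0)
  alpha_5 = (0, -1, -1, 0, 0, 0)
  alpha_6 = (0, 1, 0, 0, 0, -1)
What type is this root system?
Compute the Cartan integers a_ij = 2(alpha_i, alpha_j)/(alpha_j, alpha_j); the resulting 6x6 Cartan matrix is
[[2, -1, 0, 0, 0, 0], [-1, 2, 0, -1, 0, 0], [0, 0, 2, 0, 0, -1], [0, -1, 0, 2, -1, 0], [0, 0, 0, -1, 2, -1], [0, 0, -2, 0, -1, 2]].
The roots have two lengths (squared-length ratio 2:1); the short ones are alpha_{3}. The associated Dynkin diagram is a chain of 6 nodes with a double edge at one end; the terminal node there is the unique short simple root (B_6), so the type is B_6 (the algebra so(13)).

B_6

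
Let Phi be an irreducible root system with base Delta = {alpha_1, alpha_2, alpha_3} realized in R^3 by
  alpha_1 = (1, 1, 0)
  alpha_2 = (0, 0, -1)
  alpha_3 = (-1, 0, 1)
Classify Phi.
Compute the Cartan integers a_ij = 2(alpha_i, alpha_j)/(alpha_j, alpha_j); the resulting 3x3 Cartan matrix is
[[2, 0, -1], [0, 2, -1], [-1, -2, 2]].
The roots have two lengths (squared-length ratio 2:1); the short ones are alpha_{2}. The associated Dynkin diagram is a chain of 3 nodes with a double edge at one end; the terminal node there is the unique short simple root (B_3), so the type is B_3 (the algebra so(7)).

B3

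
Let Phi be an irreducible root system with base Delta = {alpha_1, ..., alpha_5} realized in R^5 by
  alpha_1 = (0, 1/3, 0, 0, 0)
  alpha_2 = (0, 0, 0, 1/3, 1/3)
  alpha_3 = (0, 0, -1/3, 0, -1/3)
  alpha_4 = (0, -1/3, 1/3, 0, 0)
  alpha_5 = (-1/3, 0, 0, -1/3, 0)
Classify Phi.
type B_5

Compute the Cartan integers a_ij = 2(alpha_i, alpha_j)/(alpha_j, alpha_j); the resulting 5x5 Cartan matrix is
[[2, 0, 0, -1, 0], [0, 2, -1, 0, -1], [0, -1, 2, -1, 0], [-2, 0, -1, 2, 0], [0, -1, 0, 0, 2]].
The roots have two lengths (squared-length ratio 2:1); the short ones are alpha_{1}. The associated Dynkin diagram is a chain of 5 nodes with a double edge at one end; the terminal node there is the unique short simple root (B_5), so the type is B_5 (the algebra so(11)).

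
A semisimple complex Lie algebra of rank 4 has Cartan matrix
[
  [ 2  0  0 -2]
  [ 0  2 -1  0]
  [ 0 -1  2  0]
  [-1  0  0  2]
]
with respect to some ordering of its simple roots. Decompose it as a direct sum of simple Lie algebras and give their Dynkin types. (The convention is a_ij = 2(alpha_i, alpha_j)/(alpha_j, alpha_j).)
A2 + B2

The diagram associated to this matrix has two connected components: the simple roots {alpha_2, alpha_3} form a chain of 2 nodes with single edges (A_2), and {alpha_1, alpha_4} form a chain of 2 nodes with a double edge at one end; the terminal node there is the unique short simple root (B_2). A semisimple Lie algebra decomposes uniquely as the direct sum of simple ideals, one per connected component of its Dynkin diagram, so g ≅ A_2 ⊕ B_2 (dimension 8 + 10 = 18).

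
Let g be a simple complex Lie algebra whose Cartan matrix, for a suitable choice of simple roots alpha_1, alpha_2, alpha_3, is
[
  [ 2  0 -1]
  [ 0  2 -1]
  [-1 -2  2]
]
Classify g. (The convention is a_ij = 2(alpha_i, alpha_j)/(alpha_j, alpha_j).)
B_3 (so(7))

The matrix has rank 3 with 2's on the diagonal. Reading the off-diagonal entries as Dynkin edges (a single edge where a_ij = a_ji = -1; a double or triple edge where a_ij * a_ji = 2 or 3), the diagram is a chain of 3 nodes with a double edge at one end; the terminal node there is the unique short simple root (B_3). One simple-root ordering that puts it in standard form is (alpha_1, alpha_3, alpha_2). So the algebra is type B_3, i.e. so(7).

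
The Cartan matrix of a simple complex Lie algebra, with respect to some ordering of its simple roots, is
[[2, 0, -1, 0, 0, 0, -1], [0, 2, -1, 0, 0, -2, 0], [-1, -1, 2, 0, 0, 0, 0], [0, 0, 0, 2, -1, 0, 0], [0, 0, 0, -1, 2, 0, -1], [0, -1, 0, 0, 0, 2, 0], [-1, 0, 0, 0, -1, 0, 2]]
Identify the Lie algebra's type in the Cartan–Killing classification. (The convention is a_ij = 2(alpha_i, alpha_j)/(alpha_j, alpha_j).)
B_7

The matrix has rank 7 with 2's on the diagonal. Reading the off-diagonal entries as Dynkin edges (a single edge where a_ij = a_ji = -1; a double or triple edge where a_ij * a_ji = 2 or 3), the diagram is a chain of 7 nodes with a double edge at one end; the terminal node there is the unique short simple root (B_7). One simple-root ordering that puts it in standard form is (alpha_4, alpha_5, alpha_7, alpha_1, alpha_3, alpha_2, alpha_6). So the algebra is type B_7, i.e. so(15).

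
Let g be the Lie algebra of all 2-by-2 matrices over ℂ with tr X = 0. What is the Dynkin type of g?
This is sl(2), which has dimension 2^2 - 1 = 3 and rank 2 - 1 = 1 (a Cartan subalgebra is the diagonal traceless matrices). In the classification of classical Lie algebras, the special linear algebra sl(n+1) has type A_n; here n = 1, so the Dynkin diagram is a chain of 1 nodes with single edges (A_1). Hence the type is A_1.

A_1 (sl(2))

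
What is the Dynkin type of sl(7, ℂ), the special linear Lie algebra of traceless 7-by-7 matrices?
type A_6

This is sl(7), which has dimension 7^2 - 1 = 48 and rank 7 - 1 = 6 (a Cartan subalgebra is the diagonal traceless matrices). In the classification of classical Lie algebras, the special linear algebra sl(n+1) has type A_n; here n = 6, so the Dynkin diagram is a chain of 6 nodes with single edges (A_6). Hence the type is A_6.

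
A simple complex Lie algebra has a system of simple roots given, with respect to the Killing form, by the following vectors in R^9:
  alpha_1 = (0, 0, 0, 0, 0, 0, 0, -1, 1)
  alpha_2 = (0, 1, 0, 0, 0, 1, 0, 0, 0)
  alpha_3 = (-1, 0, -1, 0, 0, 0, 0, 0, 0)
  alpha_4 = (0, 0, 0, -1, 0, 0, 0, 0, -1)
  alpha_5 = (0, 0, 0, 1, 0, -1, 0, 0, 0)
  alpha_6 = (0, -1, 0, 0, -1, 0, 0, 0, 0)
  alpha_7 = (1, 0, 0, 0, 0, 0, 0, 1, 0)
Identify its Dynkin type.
Compute the Cartan integers a_ij = 2(alpha_i, alpha_j)/(alpha_j, alpha_j); the resulting 7x7 Cartan matrix is
[[2, 0, 0, -1, 0, 0, -1], [0, 2, 0, 0, -1, -1, 0], [0, 0, 2, 0, 0, 0, -1], [-1, 0, 0, 2, -1, 0, 0], [0, -1, 0, -1, 2, 0, 0], [0, -1, 0, 0, 0, 2, 0], [-1, 0, -1, 0, 0, 0, 2]].
All simple roots have the same length, so the diagram is simply laced. The associated Dynkin diagram is a chain of 7 nodes with single edges (A_7), so the type is A_7 (the algebra sl(8)).

A7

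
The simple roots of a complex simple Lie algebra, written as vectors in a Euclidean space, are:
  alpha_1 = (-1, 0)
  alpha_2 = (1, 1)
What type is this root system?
Compute the Cartan integers a_ij = 2(alpha_i, alpha_j)/(alpha_j, alpha_j); the resulting 2x2 Cartan matrix is
[[2, -1], [-2, 2]].
The roots have two lengths (squared-length ratio 2:1); the short ones are alpha_{1}. The associated Dynkin diagram is a chain of 2 nodes with a double edge at one end; the terminal node there is the unique short simple root (B_2), so the type is B_2 (the algebra so(5)).

B2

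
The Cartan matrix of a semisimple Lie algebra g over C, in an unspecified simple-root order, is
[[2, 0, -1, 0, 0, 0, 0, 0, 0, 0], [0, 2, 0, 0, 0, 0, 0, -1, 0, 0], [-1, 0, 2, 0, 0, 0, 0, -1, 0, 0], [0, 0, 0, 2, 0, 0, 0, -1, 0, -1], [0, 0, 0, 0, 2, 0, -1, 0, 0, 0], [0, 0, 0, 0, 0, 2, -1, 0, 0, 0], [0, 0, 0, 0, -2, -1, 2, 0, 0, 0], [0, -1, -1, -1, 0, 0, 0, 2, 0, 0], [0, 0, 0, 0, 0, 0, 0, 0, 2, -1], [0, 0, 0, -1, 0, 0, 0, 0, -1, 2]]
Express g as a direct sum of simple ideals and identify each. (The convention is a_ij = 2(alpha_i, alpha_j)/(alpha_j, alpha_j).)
type B_3 + type E_7

The diagram associated to this matrix has two connected components: the simple roots {alpha_5, alpha_6, alpha_7} form a chain of 3 nodes with a double edge at one end; the terminal node there is the unique short simple root (B_3), and {alpha_1, alpha_2, alpha_3, alpha_4, alpha_8, alpha_9, alpha_10} form a chain of 6 nodes with one extra node attached to the third node from one end (E_7). A semisimple Lie algebra decomposes uniquely as the direct sum of simple ideals, one per connected component of its Dynkin diagram, so g ≅ B_3 ⊕ E_7 (dimension 21 + 133 = 154).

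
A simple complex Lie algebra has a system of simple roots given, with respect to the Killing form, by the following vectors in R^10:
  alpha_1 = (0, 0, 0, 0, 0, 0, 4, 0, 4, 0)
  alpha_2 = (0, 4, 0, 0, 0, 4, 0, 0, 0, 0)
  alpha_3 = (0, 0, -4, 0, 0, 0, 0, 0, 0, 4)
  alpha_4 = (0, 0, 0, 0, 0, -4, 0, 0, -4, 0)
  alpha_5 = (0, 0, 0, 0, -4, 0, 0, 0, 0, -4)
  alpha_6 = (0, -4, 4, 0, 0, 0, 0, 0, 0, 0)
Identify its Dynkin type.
type A_6

Compute the Cartan integers a_ij = 2(alpha_i, alpha_j)/(alpha_j, alpha_j); the resulting 6x6 Cartan matrix is
[[2, 0, 0, -1, 0, 0], [0, 2, 0, -1, 0, -1], [0, 0, 2, 0, -1, -1], [-1, -1, 0, 2, 0, 0], [0, 0, -1, 0, 2, 0], [0, -1, -1, 0, 0, 2]].
All simple roots have the same length, so the diagram is simply laced. The associated Dynkin diagram is a chain of 6 nodes with single edges (A_6), so the type is A_6 (the algebra sl(7)).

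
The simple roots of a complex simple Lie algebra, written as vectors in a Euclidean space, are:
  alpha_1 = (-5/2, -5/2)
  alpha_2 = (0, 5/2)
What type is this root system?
Compute the Cartan integers a_ij = 2(alpha_i, alpha_j)/(alpha_j, alpha_j); the resulting 2x2 Cartan matrix is
[[2, -2], [-1, 2]].
The roots have two lengths (squared-length ratio 2:1); the short ones are alpha_{2}. The associated Dynkin diagram is a chain of 2 nodes with a double edge at one end; the terminal node there is the unique short simple root (B_2), so the type is B_2 (the algebra so(5)).

B2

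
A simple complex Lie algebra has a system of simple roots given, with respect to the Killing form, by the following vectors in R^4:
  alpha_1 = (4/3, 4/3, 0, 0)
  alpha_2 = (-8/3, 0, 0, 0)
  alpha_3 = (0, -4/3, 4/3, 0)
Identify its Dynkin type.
type C_3

Compute the Cartan integers a_ij = 2(alpha_i, alpha_j)/(alpha_j, alpha_j); the resulting 3x3 Cartan matrix is
[[2, -1, -1], [-2, 2, 0], [-1, 0, 2]].
The roots have two lengths (squared-length ratio 2:1); the short ones are alpha_{1,3}. The associated Dynkin diagram is a chain of 3 nodes with a double edge at one end; the terminal node there is the unique long simple root (C_3), so the type is C_3 (the algebra sp(6)).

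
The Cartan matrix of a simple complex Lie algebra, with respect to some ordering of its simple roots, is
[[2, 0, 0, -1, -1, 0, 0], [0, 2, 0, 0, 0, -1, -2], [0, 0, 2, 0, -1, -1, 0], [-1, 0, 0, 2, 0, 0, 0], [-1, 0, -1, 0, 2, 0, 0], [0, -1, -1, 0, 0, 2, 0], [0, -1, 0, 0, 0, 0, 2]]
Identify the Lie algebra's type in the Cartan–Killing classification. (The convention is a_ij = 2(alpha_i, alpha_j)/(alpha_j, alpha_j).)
The matrix has rank 7 with 2's on the diagonal. Reading the off-diagonal entries as Dynkin edges (a single edge where a_ij = a_ji = -1; a double or triple edge where a_ij * a_ji = 2 or 3), the diagram is a chain of 7 nodes with a double edge at one end; the terminal node there is the unique short simple root (B_7). One simple-root ordering that puts it in standard form is (alpha_4, alpha_1, alpha_5, alpha_3, alpha_6, alpha_2, alpha_7). So the algebra is type B_7, i.e. so(15).

B_7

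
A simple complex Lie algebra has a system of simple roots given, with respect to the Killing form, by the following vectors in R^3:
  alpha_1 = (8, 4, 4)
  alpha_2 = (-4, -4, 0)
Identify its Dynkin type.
G_2

Compute the Cartan integers a_ij = 2(alpha_i, alpha_j)/(alpha_j, alpha_j); the resulting 2x2 Cartan matrix is
[[2, -3], [-1, 2]].
The roots have two lengths (squared-length ratio 3:1); the short ones are alpha_{2}. The associated Dynkin diagram is two nodes joined by a triple edge (G_2), so the type is G_2.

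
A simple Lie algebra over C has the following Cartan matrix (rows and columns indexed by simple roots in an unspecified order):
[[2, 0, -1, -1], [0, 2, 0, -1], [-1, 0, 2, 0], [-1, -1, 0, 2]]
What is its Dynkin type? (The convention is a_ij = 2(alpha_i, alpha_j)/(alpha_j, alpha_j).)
A_4 (sl(5))

The matrix has rank 4 with 2's on the diagonal. Reading the off-diagonal entries as Dynkin edges (a single edge where a_ij = a_ji = -1; a double or triple edge where a_ij * a_ji = 2 or 3), the diagram is a chain of 4 nodes with single edges (A_4). One simple-root ordering that puts it in standard form is (alpha_2, alpha_4, alpha_1, alpha_3). So the algebra is type A_4, i.e. sl(5).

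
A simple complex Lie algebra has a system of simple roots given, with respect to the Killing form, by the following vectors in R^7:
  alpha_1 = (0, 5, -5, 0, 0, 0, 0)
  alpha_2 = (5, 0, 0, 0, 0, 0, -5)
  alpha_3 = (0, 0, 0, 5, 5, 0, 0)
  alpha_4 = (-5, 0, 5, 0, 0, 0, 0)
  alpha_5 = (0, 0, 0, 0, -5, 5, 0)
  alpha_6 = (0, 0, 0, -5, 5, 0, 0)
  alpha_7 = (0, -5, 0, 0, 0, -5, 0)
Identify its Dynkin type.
D_7

Compute the Cartan integers a_ij = 2(alpha_i, alpha_j)/(alpha_j, alpha_j); the resulting 7x7 Cartan matrix is
[[2, 0, 0, -1, 0, 0, -1], [0, 2, 0, -1, 0, 0, 0], [0, 0, 2, 0, -1, 0, 0], [-1, -1, 0, 2, 0, 0, 0], [0, 0, -1, 0, 2, -1, -1], [0, 0, 0, 0, -1, 2, 0], [-1, 0, 0, 0, -1, 0, 2]].
All simple roots have the same length, so the diagram is simply laced. The associated Dynkin diagram is a chain of 5 nodes with a fork of two nodes at one end (D_7), so the type is D_7 (the algebra so(14)).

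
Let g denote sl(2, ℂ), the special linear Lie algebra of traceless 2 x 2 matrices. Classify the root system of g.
This is sl(2), which has dimension 2^2 - 1 = 3 and rank 2 - 1 = 1 (a Cartan subalgebra is the diagonal traceless matrices). In the classification of classical Lie algebras, the special linear algebra sl(n+1) has type A_n; here n = 1, so the Dynkin diagram is a chain of 1 nodes with single edges (A_1). Hence the type is A_1.

A_1 (sl(2))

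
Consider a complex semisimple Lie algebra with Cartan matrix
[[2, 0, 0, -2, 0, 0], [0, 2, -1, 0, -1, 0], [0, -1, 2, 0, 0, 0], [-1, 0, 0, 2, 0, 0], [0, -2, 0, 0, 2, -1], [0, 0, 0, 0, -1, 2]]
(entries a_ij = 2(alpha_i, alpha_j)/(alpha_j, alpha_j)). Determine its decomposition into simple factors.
The diagram associated to this matrix has two connected components: the simple roots {alpha_1, alpha_4} form a chain of 2 nodes with a double edge at one end; the terminal node there is the unique short simple root (B_2), and {alpha_2, alpha_3, alpha_5, alpha_6} form a chain of 4 nodes with a double edge between the middle two (F_4). A semisimple Lie algebra decomposes uniquely as the direct sum of simple ideals, one per connected component of its Dynkin diagram, so g ≅ B_2 ⊕ F_4 (dimension 10 + 52 = 62).

B2 + F4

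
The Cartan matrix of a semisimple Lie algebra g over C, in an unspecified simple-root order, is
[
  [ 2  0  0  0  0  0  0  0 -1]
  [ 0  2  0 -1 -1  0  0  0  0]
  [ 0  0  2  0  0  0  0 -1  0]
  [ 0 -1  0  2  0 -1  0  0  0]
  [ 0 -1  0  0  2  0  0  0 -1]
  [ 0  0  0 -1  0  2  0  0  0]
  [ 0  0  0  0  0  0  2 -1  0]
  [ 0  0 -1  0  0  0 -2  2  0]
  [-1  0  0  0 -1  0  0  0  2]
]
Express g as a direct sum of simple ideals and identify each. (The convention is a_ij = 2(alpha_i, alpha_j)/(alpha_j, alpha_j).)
A_6 ⊕ B_3

The diagram associated to this matrix has two connected components: the simple roots {alpha_1, alpha_2, alpha_4, alpha_5, alpha_6, alpha_9} form a chain of 6 nodes with single edges (A_6), and {alpha_3, alpha_7, alpha_8} form a chain of 3 nodes with a double edge at one end; the terminal node there is the unique short simple root (B_3). A semisimple Lie algebra decomposes uniquely as the direct sum of simple ideals, one per connected component of its Dynkin diagram, so g ≅ A_6 ⊕ B_3 (dimension 48 + 21 = 69).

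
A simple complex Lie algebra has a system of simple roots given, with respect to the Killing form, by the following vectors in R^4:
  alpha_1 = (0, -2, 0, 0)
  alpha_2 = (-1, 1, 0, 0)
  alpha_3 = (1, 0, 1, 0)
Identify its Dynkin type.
C_3

Compute the Cartan integers a_ij = 2(alpha_i, alpha_j)/(alpha_j, alpha_j); the resulting 3x3 Cartan matrix is
[[2, -2, 0], [-1, 2, -1], [0, -1, 2]].
The roots have two lengths (squared-length ratio 2:1); the short ones are alpha_{2,3}. The associated Dynkin diagram is a chain of 3 nodes with a double edge at one end; the terminal node there is the unique long simple root (C_3), so the type is C_3 (the algebra sp(6)).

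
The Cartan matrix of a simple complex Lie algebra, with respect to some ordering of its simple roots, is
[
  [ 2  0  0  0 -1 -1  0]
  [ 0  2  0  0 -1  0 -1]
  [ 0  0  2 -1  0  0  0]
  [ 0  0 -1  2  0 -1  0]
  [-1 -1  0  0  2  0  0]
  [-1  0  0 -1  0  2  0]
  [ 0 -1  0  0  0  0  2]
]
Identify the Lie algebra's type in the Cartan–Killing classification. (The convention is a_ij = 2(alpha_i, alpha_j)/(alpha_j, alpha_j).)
The matrix has rank 7 with 2's on the diagonal. Reading the off-diagonal entries as Dynkin edges (a single edge where a_ij = a_ji = -1; a double or triple edge where a_ij * a_ji = 2 or 3), the diagram is a chain of 7 nodes with single edges (A_7). One simple-root ordering that puts it in standard form is (alpha_3, alpha_4, alpha_6, alpha_1, alpha_5, alpha_2, alpha_7). So the algebra is type A_7, i.e. sl(8).

type A_7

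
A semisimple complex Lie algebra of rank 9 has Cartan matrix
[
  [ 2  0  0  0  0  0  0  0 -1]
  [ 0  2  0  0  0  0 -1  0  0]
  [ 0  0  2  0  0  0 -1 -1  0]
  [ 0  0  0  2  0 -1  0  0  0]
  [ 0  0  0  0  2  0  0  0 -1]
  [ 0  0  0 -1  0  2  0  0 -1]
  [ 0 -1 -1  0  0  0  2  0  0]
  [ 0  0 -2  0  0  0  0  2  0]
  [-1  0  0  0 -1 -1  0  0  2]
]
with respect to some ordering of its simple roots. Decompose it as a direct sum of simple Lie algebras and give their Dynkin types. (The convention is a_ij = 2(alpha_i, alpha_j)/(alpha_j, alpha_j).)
C_4 (sp(8)) + D_5 (so(10))

The diagram associated to this matrix has two connected components: the simple roots {alpha_2, alpha_3, alpha_7, alpha_8} form a chain of 4 nodes with a double edge at one end; the terminal node there is the unique long simple root (C_4), and {alpha_1, alpha_4, alpha_5, alpha_6, alpha_9} form a chain of 3 nodes with a fork of two nodes at one end (D_5). A semisimple Lie algebra decomposes uniquely as the direct sum of simple ideals, one per connected component of its Dynkin diagram, so g ≅ C_4 ⊕ D_5 (dimension 36 + 45 = 81).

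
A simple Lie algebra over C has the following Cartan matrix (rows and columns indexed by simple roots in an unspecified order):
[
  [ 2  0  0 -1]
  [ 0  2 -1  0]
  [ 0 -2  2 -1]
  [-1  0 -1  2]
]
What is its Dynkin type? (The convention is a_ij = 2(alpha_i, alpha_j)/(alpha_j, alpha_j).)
The matrix has rank 4 with 2's on the diagonal. Reading the off-diagonal entries as Dynkin edges (a single edge where a_ij = a_ji = -1; a double or triple edge where a_ij * a_ji = 2 or 3), the diagram is a chain of 4 nodes with a double edge at one end; the terminal node there is the unique short simple root (B_4). One simple-root ordering that puts it in standard form is (alpha_1, alpha_4, alpha_3, alpha_2). So the algebra is type B_4, i.e. so(9).

B_4 (so(9))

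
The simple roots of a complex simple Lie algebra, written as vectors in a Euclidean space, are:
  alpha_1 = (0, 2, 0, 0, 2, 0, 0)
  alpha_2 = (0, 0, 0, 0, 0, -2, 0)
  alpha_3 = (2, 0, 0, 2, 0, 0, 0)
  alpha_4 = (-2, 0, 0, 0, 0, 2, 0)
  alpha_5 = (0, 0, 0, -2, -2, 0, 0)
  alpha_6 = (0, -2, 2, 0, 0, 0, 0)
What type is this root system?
B_6

Compute the Cartan integers a_ij = 2(alpha_i, alpha_j)/(alpha_j, alpha_j); the resulting 6x6 Cartan matrix is
[[2, 0, 0, 0, -1, -1], [0, 2, 0, -1, 0, 0], [0, 0, 2, -1, -1, 0], [0, -2, -1, 2, 0, 0], [-1, 0, -1, 0, 2, 0], [-1, 0, 0, 0, 0, 2]].
The roots have two lengths (squared-length ratio 2:1); the short ones are alpha_{2}. The associated Dynkin diagram is a chain of 6 nodes with a double edge at one end; the terminal node there is the unique short simple root (B_6), so the type is B_6 (the algebra so(13)).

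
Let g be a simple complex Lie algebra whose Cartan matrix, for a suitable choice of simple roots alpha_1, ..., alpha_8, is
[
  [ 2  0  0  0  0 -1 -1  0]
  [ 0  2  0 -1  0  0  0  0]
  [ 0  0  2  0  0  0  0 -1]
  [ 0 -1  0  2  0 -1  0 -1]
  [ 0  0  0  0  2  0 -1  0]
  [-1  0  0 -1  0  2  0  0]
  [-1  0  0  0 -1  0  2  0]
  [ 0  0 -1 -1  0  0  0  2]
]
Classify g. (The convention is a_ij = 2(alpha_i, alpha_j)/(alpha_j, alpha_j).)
The matrix has rank 8 with 2's on the diagonal. Reading the off-diagonal entries as Dynkin edges (a single edge where a_ij = a_ji = -1; a double or triple edge where a_ij * a_ji = 2 or 3), the diagram is a chain of 7 nodes with one extra node attached to the third node from one end (E_8). One simple-root ordering that puts it in standard form is (alpha_3, alpha_2, alpha_8, alpha_4, alpha_6, alpha_1, alpha_7, alpha_5). So the algebra is type E_8.

E8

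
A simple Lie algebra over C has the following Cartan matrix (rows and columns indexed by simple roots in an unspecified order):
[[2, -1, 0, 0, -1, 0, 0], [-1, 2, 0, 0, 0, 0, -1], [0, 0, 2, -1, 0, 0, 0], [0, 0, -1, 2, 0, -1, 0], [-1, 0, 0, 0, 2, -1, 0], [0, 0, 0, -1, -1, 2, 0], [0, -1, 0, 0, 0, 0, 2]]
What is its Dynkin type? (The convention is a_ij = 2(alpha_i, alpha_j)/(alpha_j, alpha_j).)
A7

The matrix has rank 7 with 2's on the diagonal. Reading the off-diagonal entries as Dynkin edges (a single edge where a_ij = a_ji = -1; a double or triple edge where a_ij * a_ji = 2 or 3), the diagram is a chain of 7 nodes with single edges (A_7). One simple-root ordering that puts it in standard form is (alpha_3, alpha_4, alpha_6, alpha_5, alpha_1, alpha_2, alpha_7). So the algebra is type A_7, i.e. sl(8).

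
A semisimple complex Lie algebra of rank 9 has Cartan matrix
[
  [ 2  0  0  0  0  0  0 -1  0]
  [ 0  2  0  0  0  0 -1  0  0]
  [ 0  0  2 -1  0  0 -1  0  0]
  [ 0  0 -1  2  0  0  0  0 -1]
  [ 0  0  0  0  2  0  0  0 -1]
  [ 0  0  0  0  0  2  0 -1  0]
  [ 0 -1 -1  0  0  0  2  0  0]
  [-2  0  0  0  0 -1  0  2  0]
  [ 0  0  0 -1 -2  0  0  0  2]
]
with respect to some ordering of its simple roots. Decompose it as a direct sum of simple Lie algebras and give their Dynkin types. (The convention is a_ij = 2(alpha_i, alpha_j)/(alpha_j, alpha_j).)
The diagram associated to this matrix has two connected components: the simple roots {alpha_1, alpha_6, alpha_8} form a chain of 3 nodes with a double edge at one end; the terminal node there is the unique short simple root (B_3), and {alpha_2, alpha_3, alpha_4, alpha_5, alpha_7, alpha_9} form a chain of 6 nodes with a double edge at one end; the terminal node there is the unique short simple root (B_6). A semisimple Lie algebra decomposes uniquely as the direct sum of simple ideals, one per connected component of its Dynkin diagram, so g ≅ B_3 ⊕ B_6 (dimension 21 + 78 = 99).

B_3 (so(7)) ⊕ B_6 (so(13))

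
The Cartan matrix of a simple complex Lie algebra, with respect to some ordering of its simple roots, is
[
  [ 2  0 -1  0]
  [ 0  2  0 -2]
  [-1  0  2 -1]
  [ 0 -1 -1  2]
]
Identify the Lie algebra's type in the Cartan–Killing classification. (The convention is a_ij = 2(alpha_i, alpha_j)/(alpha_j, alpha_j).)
C_4 (sp(8))

The matrix has rank 4 with 2's on the diagonal. Reading the off-diagonal entries as Dynkin edges (a single edge where a_ij = a_ji = -1; a double or triple edge where a_ij * a_ji = 2 or 3), the diagram is a chain of 4 nodes with a double edge at one end; the terminal node there is the unique long simple root (C_4). One simple-root ordering that puts it in standard form is (alpha_1, alpha_3, alpha_4, alpha_2). So the algebra is type C_4, i.e. sp(8).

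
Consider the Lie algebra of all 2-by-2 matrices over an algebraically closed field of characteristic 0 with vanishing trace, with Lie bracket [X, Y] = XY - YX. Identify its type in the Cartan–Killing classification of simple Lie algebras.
A_1 (sl(2))

This is sl(2), which has dimension 2^2 - 1 = 3 and rank 2 - 1 = 1 (a Cartan subalgebra is the diagonal traceless matrices). In the classification of classical Lie algebras, the special linear algebra sl(n+1) has type A_n; here n = 1, so the Dynkin diagram is a chain of 1 nodes with single edges (A_1). Hence the type is A_1.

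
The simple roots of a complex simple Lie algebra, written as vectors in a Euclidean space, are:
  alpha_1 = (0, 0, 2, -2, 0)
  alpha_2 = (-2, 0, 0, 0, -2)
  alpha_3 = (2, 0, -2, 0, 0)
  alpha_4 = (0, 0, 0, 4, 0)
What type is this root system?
Compute the Cartan integers a_ij = 2(alpha_i, alpha_j)/(alpha_j, alpha_j); the resulting 4x4 Cartan matrix is
[[2, 0, -1, -1], [0, 2, -1, 0], [-1, -1, 2, 0], [-2, 0, 0, 2]].
The roots have two lengths (squared-length ratio 2:1); the short ones are alpha_{1,2,3}. The associated Dynkin diagram is a chain of 4 nodes with a double edge at one end; the terminal node there is the unique long simple root (C_4), so the type is C_4 (the algebra sp(8)).

type C_4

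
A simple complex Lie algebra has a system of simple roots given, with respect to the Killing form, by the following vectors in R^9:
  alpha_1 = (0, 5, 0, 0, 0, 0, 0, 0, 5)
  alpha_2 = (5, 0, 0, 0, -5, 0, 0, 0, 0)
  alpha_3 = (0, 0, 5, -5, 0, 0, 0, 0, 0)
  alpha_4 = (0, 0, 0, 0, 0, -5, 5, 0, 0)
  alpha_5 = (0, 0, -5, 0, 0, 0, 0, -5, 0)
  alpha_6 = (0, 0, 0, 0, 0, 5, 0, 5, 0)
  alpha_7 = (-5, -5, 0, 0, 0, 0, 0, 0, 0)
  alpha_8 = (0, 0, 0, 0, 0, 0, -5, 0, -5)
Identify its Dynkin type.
A_8

Compute the Cartan integers a_ij = 2(alpha_i, alpha_j)/(alpha_j, alpha_j); the resulting 8x8 Cartan matrix is
[[2, 0, 0, 0, 0, 0, -1, -1], [0, 2, 0, 0, 0, 0, -1, 0], [0, 0, 2, 0, -1, 0, 0, 0], [0, 0, 0, 2, 0, -1, 0, -1], [0, 0, -1, 0, 2, -1, 0, 0], [0, 0, 0, -1, -1, 2, 0, 0], [-1, -1, 0, 0, 0, 0, 2, 0], [-1, 0, 0, -1, 0, 0, 0, 2]].
All simple roots have the same length, so the diagram is simply laced. The associated Dynkin diagram is a chain of 8 nodes with single edges (A_8), so the type is A_8 (the algebra sl(9)).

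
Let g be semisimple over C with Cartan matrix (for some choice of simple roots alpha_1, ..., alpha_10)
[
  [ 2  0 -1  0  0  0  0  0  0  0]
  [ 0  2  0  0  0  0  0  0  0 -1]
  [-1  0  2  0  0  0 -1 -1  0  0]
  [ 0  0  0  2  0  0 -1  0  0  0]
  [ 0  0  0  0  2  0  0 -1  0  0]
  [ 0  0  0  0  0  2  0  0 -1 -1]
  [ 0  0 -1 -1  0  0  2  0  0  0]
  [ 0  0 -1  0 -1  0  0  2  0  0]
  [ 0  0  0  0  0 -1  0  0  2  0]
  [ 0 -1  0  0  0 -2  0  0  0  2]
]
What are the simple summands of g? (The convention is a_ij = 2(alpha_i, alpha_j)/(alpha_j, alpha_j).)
The diagram associated to this matrix has two connected components: the simple roots {alpha_1, alpha_3, alpha_4, alpha_5, alpha_7, alpha_8} form a chain of 5 nodes with one extra node attached to the third node from one end (E_6), and {alpha_2, alpha_6, alpha_9, alpha_10} form a chain of 4 nodes with a double edge between the middle two (F_4). A semisimple Lie algebra decomposes uniquely as the direct sum of simple ideals, one per connected component of its Dynkin diagram, so g ≅ E_6 ⊕ F_4 (dimension 78 + 52 = 130).

type E_6 + type F_4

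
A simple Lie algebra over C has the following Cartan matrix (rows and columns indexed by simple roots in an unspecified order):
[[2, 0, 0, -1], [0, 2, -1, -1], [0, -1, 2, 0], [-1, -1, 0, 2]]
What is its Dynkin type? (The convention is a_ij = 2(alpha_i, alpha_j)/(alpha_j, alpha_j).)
The matrix has rank 4 with 2's on the diagonal. Reading the off-diagonal entries as Dynkin edges (a single edge where a_ij = a_ji = -1; a double or triple edge where a_ij * a_ji = 2 or 3), the diagram is a chain of 4 nodes with single edges (A_4). One simple-root ordering that puts it in standard form is (alpha_3, alpha_2, alpha_4, alpha_1). So the algebra is type A_4, i.e. sl(5).

A4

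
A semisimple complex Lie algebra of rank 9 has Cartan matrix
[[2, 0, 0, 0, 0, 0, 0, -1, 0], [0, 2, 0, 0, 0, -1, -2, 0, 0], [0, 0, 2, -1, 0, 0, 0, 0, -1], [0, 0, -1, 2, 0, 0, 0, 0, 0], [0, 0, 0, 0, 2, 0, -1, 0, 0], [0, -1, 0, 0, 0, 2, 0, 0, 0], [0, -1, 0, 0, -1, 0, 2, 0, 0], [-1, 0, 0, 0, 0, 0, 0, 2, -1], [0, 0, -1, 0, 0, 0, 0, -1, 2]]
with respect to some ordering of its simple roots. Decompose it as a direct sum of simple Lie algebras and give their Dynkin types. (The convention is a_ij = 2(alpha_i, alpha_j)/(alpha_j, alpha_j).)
The diagram associated to this matrix has two connected components: the simple roots {alpha_1, alpha_3, alpha_4, alpha_8, alpha_9} form a chain of 5 nodes with single edges (A_5), and {alpha_2, alpha_5, alpha_6, alpha_7} form a chain of 4 nodes with a double edge between the middle two (F_4). A semisimple Lie algebra decomposes uniquely as the direct sum of simple ideals, one per connected component of its Dynkin diagram, so g ≅ A_5 ⊕ F_4 (dimension 35 + 52 = 87).

A_5 + F_4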